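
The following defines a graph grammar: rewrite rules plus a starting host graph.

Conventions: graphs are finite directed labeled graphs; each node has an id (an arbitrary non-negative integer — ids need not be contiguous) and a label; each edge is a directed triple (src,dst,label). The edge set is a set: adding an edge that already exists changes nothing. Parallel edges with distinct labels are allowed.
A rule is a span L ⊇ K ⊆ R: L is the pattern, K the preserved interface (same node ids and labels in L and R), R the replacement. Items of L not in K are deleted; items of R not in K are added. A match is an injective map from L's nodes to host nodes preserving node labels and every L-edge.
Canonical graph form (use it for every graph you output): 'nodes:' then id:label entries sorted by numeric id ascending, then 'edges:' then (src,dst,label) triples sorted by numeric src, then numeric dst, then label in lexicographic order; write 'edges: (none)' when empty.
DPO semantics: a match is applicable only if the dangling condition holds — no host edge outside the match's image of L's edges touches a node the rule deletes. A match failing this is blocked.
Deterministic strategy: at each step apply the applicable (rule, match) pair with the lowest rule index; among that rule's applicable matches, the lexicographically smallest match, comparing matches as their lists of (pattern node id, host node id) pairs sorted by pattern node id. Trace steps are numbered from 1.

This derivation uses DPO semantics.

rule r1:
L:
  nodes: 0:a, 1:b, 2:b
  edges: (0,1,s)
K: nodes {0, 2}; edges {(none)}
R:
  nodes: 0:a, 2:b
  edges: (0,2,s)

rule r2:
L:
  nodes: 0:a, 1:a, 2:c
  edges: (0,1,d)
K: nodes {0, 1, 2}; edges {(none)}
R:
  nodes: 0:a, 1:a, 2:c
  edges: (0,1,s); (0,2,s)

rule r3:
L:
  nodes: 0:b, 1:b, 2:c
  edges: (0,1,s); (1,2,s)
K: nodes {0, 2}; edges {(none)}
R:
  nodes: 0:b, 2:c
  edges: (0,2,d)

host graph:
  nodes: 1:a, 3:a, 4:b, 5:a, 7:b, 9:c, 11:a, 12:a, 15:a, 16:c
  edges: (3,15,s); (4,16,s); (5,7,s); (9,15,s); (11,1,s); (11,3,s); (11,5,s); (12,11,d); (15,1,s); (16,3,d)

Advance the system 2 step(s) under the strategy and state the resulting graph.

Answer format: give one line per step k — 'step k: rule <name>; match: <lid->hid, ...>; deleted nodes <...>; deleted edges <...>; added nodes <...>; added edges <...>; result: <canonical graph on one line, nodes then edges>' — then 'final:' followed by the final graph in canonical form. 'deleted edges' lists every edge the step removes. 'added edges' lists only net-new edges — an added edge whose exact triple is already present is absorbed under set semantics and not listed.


step 1: rule r1; match: 0->5, 1->7, 2->4; deleted nodes 7; deleted edges (5,7,s); added nodes (none); added edges (5,4,s); result: nodes: 1:a, 3:a, 4:b, 5:a, 9:c, 11:a, 12:a, 15:a, 16:c edges: (3,15,s); (4,16,s); (5,4,s); (9,15,s); (11,1,s); (11,3,s); (11,5,s); (12,11,d); (15,1,s); (16,3,d)
step 2: rule r2; match: 0->12, 1->11, 2->9; deleted nodes (none); deleted edges (12,11,d); added nodes (none); added edges (12,9,s); (12,11,s); result: nodes: 1:a, 3:a, 4:b, 5:a, 9:c, 11:a, 12:a, 15:a, 16:c edges: (3,15,s); (4,16,s); (5,4,s); (9,15,s); (11,1,s); (11,3,s); (11,5,s); (12,9,s); (12,11,s); (15,1,s); (16,3,d)
final:
nodes: 1:a, 3:a, 4:b, 5:a, 9:c, 11:a, 12:a, 15:a, 16:c
edges: (3,15,s); (4,16,s); (5,4,s); (9,15,s); (11,1,s); (11,3,s); (11,5,s); (12,9,s); (12,11,s); (15,1,s); (16,3,d)


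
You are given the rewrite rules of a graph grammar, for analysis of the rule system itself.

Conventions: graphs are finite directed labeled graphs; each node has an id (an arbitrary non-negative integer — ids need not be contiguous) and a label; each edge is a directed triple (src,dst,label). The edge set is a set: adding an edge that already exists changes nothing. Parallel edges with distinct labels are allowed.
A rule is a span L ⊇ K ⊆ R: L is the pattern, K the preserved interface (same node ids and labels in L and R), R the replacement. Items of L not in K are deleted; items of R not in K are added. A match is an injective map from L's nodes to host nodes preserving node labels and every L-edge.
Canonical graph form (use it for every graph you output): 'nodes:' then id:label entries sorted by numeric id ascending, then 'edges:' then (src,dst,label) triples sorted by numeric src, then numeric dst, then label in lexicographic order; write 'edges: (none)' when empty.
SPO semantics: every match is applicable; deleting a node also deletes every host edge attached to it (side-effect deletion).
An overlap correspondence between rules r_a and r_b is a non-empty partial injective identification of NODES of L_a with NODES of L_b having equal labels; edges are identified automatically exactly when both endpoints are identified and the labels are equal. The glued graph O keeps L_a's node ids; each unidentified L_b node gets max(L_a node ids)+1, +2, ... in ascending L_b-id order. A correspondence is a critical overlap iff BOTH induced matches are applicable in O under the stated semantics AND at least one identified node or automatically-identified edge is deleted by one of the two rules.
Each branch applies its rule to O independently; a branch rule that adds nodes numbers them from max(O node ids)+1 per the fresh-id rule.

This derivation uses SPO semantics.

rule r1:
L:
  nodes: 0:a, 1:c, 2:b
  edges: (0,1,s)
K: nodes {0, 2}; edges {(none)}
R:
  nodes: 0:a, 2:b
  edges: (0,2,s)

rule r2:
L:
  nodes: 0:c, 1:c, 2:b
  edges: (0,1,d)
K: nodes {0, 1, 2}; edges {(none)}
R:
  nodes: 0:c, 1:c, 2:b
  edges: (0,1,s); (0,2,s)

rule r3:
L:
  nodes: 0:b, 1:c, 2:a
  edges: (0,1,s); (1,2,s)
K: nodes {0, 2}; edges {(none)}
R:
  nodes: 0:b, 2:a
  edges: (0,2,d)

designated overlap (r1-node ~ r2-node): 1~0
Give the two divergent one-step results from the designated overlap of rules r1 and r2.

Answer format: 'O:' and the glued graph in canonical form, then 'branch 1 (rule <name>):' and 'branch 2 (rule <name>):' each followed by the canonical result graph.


O:
nodes: 0:a, 1:c, 2:b, 3:c, 4:b
edges: (0,1,s); (1,3,d)
branch 1 (rule r1):
nodes: 0:a, 2:b, 3:c, 4:b
edges: (0,2,s)
branch 2 (rule r2):
nodes: 0:a, 1:c, 2:b, 3:c, 4:b
edges: (0,1,s); (1,3,s); (1,4,s)


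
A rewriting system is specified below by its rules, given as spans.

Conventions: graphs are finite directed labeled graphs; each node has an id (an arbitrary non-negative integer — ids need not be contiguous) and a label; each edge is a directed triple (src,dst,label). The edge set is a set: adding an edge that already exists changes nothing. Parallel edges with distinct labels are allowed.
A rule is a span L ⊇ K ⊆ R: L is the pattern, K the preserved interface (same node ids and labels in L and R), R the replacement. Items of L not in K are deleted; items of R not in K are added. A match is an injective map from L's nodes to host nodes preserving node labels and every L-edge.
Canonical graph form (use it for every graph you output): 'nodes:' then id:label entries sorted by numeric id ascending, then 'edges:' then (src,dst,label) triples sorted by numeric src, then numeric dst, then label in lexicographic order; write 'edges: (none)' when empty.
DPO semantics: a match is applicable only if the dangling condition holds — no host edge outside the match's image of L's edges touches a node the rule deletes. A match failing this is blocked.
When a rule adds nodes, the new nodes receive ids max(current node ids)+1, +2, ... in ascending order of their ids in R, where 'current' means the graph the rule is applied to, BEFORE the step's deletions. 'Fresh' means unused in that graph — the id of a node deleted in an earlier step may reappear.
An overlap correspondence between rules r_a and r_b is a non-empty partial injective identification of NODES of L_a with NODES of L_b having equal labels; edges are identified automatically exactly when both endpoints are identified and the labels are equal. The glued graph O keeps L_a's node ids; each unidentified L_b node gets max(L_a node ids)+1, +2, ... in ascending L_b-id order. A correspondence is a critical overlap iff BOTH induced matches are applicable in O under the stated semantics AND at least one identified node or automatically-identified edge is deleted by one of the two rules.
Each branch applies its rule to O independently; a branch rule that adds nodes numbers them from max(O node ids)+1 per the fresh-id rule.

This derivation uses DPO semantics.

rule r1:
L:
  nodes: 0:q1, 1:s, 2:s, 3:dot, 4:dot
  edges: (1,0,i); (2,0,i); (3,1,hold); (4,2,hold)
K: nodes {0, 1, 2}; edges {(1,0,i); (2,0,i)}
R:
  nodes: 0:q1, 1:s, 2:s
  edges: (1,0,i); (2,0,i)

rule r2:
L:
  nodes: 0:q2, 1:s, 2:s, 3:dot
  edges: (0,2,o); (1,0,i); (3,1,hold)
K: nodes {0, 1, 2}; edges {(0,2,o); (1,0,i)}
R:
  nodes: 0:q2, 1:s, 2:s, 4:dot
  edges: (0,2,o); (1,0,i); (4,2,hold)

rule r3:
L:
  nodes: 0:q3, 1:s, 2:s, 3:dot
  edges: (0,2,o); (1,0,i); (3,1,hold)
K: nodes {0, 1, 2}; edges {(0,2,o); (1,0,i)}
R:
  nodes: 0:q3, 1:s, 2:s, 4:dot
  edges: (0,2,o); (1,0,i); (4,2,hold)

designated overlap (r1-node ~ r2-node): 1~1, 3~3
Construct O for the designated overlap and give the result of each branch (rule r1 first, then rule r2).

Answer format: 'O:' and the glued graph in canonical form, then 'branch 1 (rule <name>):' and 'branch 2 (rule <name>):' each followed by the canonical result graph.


O:
nodes: 0:q1, 1:s, 2:s, 3:dot, 4:dot, 5:q2, 6:s
edges: (1,0,i); (1,5,i); (2,0,i); (3,1,hold); (4,2,hold); (5,6,o)
branch 1 (rule r1):
nodes: 0:q1, 1:s, 2:s, 5:q2, 6:s
edges: (1,0,i); (1,5,i); (2,0,i); (5,6,o)
branch 2 (rule r2):
nodes: 0:q1, 1:s, 2:s, 4:dot, 5:q2, 6:s, 7:dot
edges: (1,0,i); (1,5,i); (2,0,i); (4,2,hold); (5,6,o); (7,6,hold)


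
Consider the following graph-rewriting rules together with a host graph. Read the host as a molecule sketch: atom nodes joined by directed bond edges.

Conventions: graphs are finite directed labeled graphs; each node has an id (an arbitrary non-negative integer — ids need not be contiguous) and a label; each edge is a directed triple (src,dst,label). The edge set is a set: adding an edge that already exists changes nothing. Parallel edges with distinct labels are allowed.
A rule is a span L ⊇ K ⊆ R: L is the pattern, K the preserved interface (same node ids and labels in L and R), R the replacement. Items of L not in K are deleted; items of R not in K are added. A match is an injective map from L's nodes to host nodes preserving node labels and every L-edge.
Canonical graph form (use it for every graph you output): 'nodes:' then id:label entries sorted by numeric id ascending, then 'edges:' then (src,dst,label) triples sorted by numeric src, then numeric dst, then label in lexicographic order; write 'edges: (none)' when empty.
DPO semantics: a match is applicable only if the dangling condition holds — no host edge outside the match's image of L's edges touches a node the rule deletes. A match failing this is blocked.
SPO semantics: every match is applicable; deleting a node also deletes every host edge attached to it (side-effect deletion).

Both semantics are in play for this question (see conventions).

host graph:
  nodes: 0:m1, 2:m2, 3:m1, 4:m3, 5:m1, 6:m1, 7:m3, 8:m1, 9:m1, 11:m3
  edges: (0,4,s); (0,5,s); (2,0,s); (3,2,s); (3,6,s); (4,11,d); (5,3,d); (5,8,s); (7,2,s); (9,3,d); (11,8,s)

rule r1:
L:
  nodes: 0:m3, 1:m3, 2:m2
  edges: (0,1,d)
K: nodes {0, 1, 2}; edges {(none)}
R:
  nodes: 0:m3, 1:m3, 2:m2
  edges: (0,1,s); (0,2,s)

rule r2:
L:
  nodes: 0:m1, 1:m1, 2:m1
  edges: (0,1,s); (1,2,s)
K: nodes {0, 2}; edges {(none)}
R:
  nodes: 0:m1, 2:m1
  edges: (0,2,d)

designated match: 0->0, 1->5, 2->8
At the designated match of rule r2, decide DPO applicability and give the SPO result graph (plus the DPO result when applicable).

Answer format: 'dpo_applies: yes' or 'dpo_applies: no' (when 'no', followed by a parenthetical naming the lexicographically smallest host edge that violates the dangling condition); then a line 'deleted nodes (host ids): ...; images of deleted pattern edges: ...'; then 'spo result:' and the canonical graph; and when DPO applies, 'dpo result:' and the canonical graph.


dpo_applies: no
(the rule deletes node 5, which keeps host edge (5,3,d) outside the match image — the dangling condition fails, DPO blocks; SPO proceeds and side-deletes such edges)
deleted nodes (host ids): 5; images of deleted pattern edges: (0,5,s); (5,8,s)
spo result:
nodes: 0:m1, 2:m2, 3:m1, 4:m3, 6:m1, 7:m3, 8:m1, 9:m1, 11:m3
edges: (0,4,s); (0,8,d); (2,0,s); (3,2,s); (3,6,s); (4,11,d); (7,2,s); (9,3,d); (11,8,s)


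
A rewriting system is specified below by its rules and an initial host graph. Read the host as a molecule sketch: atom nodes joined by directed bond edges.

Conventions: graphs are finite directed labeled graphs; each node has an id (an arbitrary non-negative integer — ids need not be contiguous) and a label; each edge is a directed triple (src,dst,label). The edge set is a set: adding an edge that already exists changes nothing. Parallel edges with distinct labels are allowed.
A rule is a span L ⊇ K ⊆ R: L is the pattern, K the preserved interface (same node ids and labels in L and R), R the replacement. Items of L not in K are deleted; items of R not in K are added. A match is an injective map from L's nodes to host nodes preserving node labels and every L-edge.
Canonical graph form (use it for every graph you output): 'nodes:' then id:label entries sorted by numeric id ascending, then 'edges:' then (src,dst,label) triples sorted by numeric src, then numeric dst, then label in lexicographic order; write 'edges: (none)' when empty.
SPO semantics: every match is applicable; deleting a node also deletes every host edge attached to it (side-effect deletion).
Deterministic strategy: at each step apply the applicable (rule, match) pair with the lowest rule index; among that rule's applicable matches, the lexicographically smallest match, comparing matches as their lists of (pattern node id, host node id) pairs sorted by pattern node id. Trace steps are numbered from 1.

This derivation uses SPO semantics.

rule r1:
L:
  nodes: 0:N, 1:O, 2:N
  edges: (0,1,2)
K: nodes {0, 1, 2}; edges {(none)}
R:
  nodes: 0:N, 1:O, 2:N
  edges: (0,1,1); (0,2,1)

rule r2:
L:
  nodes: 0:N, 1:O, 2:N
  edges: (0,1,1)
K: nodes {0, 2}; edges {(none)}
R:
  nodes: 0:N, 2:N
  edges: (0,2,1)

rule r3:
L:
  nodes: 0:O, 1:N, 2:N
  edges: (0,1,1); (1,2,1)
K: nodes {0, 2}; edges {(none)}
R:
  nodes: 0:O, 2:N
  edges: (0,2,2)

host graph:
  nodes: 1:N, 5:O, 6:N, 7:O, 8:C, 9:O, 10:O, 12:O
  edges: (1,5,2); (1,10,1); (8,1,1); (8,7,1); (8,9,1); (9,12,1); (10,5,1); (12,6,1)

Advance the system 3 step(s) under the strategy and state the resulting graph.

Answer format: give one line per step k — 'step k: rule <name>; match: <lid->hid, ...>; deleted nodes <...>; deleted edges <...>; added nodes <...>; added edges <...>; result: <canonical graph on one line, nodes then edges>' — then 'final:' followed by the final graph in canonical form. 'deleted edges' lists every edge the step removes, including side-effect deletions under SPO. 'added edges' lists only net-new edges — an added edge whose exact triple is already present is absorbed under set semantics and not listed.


step 1: rule r1; match: 0->1, 1->5, 2->6; deleted nodes (none); deleted edges (1,5,2); added nodes (none); added edges (1,5,1); (1,6,1); result: nodes: 1:N, 5:O, 6:N, 7:O, 8:C, 9:O, 10:O, 12:O edges: (1,5,1); (1,6,1); (1,10,1); (8,1,1); (8,7,1); (8,9,1); (9,12,1); (10,5,1); (12,6,1)
step 2: rule r2; match: 0->1, 1->5, 2->6; deleted nodes 5; deleted edges (1,5,1); (10,5,1); added nodes (none); added edges (none); result: nodes: 1:N, 6:N, 7:O, 8:C, 9:O, 10:O, 12:O edges: (1,6,1); (1,10,1); (8,1,1); (8,7,1); (8,9,1); (9,12,1); (12,6,1)
step 3: rule r2; match: 0->1, 1->10, 2->6; deleted nodes 10; deleted edges (1,10,1); added nodes (none); added edges (none); result: nodes: 1:N, 6:N, 7:O, 8:C, 9:O, 12:O edges: (1,6,1); (8,1,1); (8,7,1); (8,9,1); (9,12,1); (12,6,1)
final:
nodes: 1:N, 6:N, 7:O, 8:C, 9:O, 12:O
edges: (1,6,1); (8,1,1); (8,7,1); (8,9,1); (9,12,1); (12,6,1)


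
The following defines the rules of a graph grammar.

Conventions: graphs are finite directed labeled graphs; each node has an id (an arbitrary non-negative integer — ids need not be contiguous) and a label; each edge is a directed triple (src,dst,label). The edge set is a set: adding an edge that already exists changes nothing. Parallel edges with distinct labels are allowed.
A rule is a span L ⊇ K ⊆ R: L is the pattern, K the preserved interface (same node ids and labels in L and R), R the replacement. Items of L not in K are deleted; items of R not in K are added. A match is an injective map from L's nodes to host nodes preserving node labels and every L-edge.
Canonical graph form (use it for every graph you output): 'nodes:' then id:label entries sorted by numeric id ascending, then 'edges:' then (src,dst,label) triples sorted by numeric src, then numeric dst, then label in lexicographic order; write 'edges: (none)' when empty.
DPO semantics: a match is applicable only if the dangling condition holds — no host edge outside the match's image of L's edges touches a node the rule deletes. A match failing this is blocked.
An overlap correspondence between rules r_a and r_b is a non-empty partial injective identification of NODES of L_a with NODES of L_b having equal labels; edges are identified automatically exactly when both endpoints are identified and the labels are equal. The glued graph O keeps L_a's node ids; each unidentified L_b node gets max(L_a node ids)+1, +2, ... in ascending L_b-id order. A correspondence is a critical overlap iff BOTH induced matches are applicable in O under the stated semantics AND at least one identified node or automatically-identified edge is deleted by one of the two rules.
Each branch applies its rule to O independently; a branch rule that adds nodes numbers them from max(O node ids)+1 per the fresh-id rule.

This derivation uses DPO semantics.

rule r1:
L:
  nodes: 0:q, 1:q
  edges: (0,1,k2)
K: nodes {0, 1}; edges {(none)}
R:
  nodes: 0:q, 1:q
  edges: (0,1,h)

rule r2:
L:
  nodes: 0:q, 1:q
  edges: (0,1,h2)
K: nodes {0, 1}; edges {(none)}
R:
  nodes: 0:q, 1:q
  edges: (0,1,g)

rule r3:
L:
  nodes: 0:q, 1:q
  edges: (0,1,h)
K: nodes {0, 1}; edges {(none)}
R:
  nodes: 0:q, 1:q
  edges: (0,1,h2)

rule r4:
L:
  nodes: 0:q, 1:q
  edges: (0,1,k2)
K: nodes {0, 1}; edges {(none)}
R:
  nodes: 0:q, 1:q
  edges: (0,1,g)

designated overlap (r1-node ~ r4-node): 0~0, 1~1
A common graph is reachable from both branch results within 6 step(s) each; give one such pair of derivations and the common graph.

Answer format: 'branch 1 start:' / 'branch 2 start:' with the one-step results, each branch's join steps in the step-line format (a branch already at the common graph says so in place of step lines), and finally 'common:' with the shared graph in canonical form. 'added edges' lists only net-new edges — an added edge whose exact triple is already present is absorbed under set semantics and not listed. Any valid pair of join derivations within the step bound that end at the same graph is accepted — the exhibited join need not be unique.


branch 1 start:
nodes: 0:q, 1:q
edges: (0,1,h)
branch 2 start:
nodes: 0:q, 1:q
edges: (0,1,g)
branch 1 step 1: rule r3; match: 0->0, 1->1; deleted nodes (none); deleted edges (0,1,h); added nodes (none); added edges (0,1,h2); result: nodes: 0:q, 1:q edges: (0,1,h2)
branch 1 step 2: rule r2; match: 0->0, 1->1; deleted nodes (none); deleted edges (0,1,h2); added nodes (none); added edges (0,1,g); result: nodes: 0:q, 1:q edges: (0,1,g)
branch 2: already at the common graph (0 steps)
common:
nodes: 0:q, 1:q
edges: (0,1,g)


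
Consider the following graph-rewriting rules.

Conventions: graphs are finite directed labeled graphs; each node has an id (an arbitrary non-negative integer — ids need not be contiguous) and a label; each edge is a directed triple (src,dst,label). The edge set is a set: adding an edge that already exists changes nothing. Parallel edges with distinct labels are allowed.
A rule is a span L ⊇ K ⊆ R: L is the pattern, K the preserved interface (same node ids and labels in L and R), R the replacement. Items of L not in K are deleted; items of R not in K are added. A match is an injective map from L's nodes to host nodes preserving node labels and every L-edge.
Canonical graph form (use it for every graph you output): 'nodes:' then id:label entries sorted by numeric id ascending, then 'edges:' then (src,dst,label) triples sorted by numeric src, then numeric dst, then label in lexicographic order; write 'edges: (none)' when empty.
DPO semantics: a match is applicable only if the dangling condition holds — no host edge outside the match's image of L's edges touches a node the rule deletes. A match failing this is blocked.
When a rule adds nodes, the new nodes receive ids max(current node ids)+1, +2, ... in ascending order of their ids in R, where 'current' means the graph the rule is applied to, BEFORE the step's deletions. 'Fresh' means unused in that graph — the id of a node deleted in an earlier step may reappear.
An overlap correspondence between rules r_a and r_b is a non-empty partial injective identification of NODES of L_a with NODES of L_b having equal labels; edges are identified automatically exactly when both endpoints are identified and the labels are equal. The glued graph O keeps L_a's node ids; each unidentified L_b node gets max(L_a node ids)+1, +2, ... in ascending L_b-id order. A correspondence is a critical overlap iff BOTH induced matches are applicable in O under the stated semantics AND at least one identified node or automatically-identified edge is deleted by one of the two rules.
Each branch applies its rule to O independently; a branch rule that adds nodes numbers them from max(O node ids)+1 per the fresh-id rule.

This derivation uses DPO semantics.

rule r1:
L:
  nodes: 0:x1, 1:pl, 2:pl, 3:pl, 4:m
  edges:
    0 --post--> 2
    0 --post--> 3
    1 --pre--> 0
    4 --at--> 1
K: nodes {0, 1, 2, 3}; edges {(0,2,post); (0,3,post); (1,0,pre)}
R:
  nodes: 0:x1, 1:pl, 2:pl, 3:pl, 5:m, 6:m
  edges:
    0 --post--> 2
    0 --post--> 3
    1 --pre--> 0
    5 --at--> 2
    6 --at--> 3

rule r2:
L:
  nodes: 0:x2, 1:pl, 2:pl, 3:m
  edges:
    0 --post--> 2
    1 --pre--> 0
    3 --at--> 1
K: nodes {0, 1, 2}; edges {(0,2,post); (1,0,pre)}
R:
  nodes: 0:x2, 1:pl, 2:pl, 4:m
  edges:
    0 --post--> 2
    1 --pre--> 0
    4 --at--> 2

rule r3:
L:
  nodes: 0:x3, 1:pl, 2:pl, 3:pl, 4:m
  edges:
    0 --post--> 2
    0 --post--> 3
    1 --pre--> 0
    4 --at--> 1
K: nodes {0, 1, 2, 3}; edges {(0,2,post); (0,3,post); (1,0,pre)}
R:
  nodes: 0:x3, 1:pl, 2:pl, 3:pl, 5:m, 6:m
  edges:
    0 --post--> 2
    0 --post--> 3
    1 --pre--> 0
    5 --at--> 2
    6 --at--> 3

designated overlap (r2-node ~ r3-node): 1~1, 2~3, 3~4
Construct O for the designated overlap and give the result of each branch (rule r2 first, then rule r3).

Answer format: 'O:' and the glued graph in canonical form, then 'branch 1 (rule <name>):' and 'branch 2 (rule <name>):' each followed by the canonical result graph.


O:
nodes: 0:x2, 1:pl, 2:pl, 3:m, 4:x3, 5:pl
edges: (0,2,post); (1,0,pre); (1,4,pre); (3,1,at); (4,2,post); (4,5,post)
branch 1 (rule r2):
nodes: 0:x2, 1:pl, 2:pl, 4:x3, 5:pl, 6:m
edges: (0,2,post); (1,0,pre); (1,4,pre); (4,2,post); (4,5,post); (6,2,at)
branch 2 (rule r3):
nodes: 0:x2, 1:pl, 2:pl, 4:x3, 5:pl, 6:m, 7:m
edges: (0,2,post); (1,0,pre); (1,4,pre); (4,2,post); (4,5,post); (6,5,at); (7,2,at)


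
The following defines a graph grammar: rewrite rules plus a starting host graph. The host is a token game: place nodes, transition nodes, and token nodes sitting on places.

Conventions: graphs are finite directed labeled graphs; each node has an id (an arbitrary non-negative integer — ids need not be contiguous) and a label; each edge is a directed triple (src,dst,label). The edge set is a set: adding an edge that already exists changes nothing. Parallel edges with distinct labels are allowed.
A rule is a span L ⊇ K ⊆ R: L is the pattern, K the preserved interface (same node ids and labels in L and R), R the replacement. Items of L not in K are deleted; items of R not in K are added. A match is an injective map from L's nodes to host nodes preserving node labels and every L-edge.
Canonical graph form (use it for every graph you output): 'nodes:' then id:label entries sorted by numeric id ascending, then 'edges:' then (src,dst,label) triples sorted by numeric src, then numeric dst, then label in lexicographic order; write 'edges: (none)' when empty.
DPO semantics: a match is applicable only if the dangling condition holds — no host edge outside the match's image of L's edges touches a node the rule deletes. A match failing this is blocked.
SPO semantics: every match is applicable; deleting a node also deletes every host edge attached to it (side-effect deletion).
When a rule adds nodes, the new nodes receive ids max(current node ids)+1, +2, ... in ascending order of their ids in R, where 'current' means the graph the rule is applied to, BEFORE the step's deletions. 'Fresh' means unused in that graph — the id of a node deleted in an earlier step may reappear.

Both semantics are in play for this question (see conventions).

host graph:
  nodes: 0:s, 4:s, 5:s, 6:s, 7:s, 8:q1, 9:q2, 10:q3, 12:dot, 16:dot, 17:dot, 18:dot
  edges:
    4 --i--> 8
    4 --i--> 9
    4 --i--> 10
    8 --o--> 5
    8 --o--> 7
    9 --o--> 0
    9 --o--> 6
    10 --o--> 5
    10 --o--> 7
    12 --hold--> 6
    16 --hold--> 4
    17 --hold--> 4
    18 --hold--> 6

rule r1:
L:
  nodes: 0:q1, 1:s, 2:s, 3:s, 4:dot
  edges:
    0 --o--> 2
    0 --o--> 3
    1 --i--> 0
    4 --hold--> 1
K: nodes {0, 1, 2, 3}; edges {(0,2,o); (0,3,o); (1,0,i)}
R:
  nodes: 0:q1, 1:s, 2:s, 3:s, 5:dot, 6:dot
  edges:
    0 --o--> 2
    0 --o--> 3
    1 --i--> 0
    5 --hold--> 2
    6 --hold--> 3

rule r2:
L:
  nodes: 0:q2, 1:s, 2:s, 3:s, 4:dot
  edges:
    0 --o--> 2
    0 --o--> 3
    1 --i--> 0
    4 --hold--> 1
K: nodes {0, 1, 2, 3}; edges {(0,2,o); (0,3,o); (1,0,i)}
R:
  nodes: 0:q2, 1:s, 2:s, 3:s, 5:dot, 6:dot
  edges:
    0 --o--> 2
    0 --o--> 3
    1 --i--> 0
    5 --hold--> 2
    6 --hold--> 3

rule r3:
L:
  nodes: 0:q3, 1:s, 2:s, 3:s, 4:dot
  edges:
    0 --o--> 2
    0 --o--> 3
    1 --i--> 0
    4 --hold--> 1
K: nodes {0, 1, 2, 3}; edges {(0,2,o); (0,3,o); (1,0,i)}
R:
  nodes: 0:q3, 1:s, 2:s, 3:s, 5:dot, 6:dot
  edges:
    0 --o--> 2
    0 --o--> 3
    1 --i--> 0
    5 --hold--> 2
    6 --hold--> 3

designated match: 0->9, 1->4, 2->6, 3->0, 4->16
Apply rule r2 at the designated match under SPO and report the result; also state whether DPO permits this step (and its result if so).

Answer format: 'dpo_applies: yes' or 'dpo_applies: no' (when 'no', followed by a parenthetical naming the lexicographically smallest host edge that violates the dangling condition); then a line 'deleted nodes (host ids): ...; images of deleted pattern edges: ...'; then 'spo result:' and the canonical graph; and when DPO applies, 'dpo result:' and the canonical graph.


dpo_applies: yes
deleted nodes (host ids): 16; images of deleted pattern edges: (16,4,hold)
spo result:
nodes: 0:s, 4:s, 5:s, 6:s, 7:s, 8:q1, 9:q2, 10:q3, 12:dot, 17:dot, 18:dot, 19:dot, 20:dot
edges: (4,8,i); (4,9,i); (4,10,i); (8,5,o); (8,7,o); (9,0,o); (9,6,o); (10,5,o); (10,7,o); (12,6,hold); (17,4,hold); (18,6,hold); (19,6,hold); (20,0,hold)
dpo result:
nodes: 0:s, 4:s, 5:s, 6:s, 7:s, 8:q1, 9:q2, 10:q3, 12:dot, 17:dot, 18:dot, 19:dot, 20:dot
edges: (4,8,i); (4,9,i); (4,10,i); (8,5,o); (8,7,o); (9,0,o); (9,6,o); (10,5,o); (10,7,o); (12,6,hold); (17,4,hold); (18,6,hold); (19,6,hold); (20,0,hold)


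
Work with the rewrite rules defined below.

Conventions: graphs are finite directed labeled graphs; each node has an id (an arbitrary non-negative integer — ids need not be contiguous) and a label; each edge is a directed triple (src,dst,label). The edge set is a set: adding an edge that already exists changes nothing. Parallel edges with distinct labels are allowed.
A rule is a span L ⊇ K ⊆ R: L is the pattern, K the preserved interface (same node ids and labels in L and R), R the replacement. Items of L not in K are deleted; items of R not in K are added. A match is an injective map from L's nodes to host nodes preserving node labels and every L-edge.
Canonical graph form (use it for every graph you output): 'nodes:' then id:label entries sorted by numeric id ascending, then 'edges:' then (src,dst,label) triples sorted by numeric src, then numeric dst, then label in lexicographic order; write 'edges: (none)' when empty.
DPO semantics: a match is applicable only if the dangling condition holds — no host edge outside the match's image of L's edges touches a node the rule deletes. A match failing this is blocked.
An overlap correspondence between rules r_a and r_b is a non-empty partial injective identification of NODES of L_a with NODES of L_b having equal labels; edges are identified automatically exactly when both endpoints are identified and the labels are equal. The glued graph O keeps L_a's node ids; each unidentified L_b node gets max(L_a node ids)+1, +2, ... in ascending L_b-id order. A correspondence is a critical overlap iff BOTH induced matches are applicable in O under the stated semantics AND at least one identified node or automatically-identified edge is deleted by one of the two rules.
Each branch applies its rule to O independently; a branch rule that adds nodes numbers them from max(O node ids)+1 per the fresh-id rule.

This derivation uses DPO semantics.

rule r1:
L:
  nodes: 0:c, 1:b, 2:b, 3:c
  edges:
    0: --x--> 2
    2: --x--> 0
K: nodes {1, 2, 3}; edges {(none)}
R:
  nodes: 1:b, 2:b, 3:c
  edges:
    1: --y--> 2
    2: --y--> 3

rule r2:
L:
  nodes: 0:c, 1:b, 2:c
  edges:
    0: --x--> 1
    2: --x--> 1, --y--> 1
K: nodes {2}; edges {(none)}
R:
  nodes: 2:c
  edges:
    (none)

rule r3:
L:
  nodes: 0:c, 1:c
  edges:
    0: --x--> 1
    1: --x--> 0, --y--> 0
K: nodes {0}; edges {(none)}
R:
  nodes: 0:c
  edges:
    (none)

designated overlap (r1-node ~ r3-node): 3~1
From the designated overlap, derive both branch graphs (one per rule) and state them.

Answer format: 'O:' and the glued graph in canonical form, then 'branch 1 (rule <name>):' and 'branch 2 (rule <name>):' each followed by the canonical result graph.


O:
nodes: 0:c, 1:b, 2:b, 3:c, 4:c
edges: (0,2,x); (2,0,x); (3,4,x); (3,4,y); (4,3,x)
branch 1 (rule r1):
nodes: 1:b, 2:b, 3:c, 4:c
edges: (1,2,y); (2,3,y); (3,4,x); (3,4,y); (4,3,x)
branch 2 (rule r3):
nodes: 0:c, 1:b, 2:b, 4:c
edges: (0,2,x); (2,0,x)


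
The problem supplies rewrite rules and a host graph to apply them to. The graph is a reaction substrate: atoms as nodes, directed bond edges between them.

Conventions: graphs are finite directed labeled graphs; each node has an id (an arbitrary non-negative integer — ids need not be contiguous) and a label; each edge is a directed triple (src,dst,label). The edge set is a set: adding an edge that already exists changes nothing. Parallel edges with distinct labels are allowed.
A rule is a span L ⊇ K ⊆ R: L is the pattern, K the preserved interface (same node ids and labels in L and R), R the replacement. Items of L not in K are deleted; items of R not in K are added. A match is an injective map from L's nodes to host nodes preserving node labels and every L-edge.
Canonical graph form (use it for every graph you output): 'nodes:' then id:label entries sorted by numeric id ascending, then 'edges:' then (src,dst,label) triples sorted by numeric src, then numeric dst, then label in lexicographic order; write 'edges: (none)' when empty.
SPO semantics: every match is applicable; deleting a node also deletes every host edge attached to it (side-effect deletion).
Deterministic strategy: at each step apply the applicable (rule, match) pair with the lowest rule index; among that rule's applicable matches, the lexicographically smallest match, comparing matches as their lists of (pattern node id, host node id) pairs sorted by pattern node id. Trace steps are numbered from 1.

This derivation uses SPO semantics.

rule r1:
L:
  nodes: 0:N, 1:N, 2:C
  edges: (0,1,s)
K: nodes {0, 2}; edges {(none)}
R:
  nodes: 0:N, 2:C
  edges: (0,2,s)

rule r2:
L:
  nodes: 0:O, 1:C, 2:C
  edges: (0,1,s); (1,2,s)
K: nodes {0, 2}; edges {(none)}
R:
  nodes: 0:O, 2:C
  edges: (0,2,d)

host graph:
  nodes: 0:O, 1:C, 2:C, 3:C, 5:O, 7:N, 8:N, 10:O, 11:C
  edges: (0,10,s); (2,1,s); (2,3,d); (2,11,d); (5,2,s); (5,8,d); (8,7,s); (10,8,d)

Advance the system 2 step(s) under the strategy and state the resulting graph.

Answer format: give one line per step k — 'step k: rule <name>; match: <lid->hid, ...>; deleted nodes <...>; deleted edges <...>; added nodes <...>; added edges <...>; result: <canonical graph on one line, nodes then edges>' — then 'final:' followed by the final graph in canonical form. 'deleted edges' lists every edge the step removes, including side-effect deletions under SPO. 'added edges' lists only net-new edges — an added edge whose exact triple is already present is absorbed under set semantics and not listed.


step 1: rule r1; match: 0->8, 1->7, 2->1; deleted nodes 7; deleted edges (8,7,s); added nodes (none); added edges (8,1,s); result: nodes: 0:O, 1:C, 2:C, 3:C, 5:O, 8:N, 10:O, 11:C edges: (0,10,s); (2,1,s); (2,3,d); (2,11,d); (5,2,s); (5,8,d); (8,1,s); (10,8,d)
step 2: rule r2; match: 0->5, 1->2, 2->1; deleted nodes 2; deleted edges (2,1,s); (2,3,d); (2,11,d); (5,2,s); added nodes (none); added edges (5,1,d); result: nodes: 0:O, 1:C, 3:C, 5:O, 8:N, 10:O, 11:C edges: (0,10,s); (5,1,d); (5,8,d); (8,1,s); (10,8,d)
final:
nodes: 0:O, 1:C, 3:C, 5:O, 8:N, 10:O, 11:C
edges: (0,10,s); (5,1,d); (5,8,d); (8,1,s); (10,8,d)


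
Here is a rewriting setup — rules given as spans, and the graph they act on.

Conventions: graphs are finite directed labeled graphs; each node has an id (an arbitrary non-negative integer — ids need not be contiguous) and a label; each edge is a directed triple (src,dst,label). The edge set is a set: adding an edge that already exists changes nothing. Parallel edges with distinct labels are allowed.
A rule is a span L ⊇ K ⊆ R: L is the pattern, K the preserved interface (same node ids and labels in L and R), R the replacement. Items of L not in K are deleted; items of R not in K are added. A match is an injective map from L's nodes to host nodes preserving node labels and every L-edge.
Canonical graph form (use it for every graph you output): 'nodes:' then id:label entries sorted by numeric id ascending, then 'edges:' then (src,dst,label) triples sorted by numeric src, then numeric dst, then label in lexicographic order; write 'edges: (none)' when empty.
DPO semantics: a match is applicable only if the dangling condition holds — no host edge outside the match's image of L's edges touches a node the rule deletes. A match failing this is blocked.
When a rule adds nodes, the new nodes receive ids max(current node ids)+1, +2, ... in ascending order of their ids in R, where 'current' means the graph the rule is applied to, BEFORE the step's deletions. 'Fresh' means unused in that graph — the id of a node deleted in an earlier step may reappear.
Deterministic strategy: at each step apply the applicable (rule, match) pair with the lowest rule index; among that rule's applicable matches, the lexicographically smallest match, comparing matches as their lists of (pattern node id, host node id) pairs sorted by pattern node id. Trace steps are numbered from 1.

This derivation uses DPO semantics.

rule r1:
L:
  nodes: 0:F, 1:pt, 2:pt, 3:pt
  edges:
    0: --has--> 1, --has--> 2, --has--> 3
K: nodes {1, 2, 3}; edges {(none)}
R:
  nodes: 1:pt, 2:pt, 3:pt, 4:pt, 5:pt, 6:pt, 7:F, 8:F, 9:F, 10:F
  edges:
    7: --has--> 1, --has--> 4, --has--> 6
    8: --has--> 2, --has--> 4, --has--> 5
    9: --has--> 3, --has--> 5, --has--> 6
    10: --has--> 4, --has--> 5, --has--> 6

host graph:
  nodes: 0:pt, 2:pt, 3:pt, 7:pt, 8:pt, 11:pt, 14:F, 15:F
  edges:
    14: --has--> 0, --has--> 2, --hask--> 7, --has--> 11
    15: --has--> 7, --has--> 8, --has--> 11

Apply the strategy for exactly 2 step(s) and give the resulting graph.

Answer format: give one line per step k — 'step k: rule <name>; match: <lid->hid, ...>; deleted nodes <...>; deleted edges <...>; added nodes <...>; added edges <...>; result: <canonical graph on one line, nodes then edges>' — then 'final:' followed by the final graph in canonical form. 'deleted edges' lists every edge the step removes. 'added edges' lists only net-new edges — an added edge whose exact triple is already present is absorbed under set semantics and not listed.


step 1: rule r1; match: 0->15, 1->7, 2->8, 3->11; deleted nodes 15; deleted edges (15,7,has); (15,8,has); (15,11,has); added nodes 16, 17, 18, 19, 20, 21, 22; added edges (19,7,has); (19,16,has); (19,18,has); (20,8,has); (20,16,has); (20,17,has); (21,11,has); (21,17,has); (21,18,has); (22,16,has); (22,17,has); (22,18,has); result: nodes: 0:pt, 2:pt, 3:pt, 7:pt, 8:pt, 11:pt, 14:F, 16:pt, 17:pt, 18:pt, 19:F, 20:F, 21:F, 22:F edges: (14,0,has); (14,2,has); (14,7,hask); (14,11,has); (19,7,has); (19,16,has); (19,18,has); (20,8,has); (20,16,has); (20,17,has); (21,11,has); (21,17,has); (21,18,has); (22,16,has); (22,17,has); (22,18,has)
step 2: rule r1; match: 0->19, 1->7, 2->16, 3->18; deleted nodes 19; deleted edges (19,7,has); (19,16,has); (19,18,has); added nodes 23, 24, 25, 26, 27, 28, 29; added edges (26,7,has); (26,23,has); (26,25,has); (27,16,has); (27,23,has); (27,24,has); (28,18,has); (28,24,has); (28,25,has); (29,23,has); (29,24,has); (29,25,has); result: nodes: 0:pt, 2:pt, 3:pt, 7:pt, 8:pt, 11:pt, 14:F, 16:pt, 17:pt, 18:pt, 20:F, 21:F, 22:F, 23:pt, 24:pt, 25:pt, 26:F, 27:F, 28:F, 29:F edges: (14,0,has); (14,2,has); (14,7,hask); (14,11,has); (20,8,has); (20,16,has); (20,17,has); (21,11,has); (21,17,has); (21,18,has); (22,16,has); (22,17,has); (22,18,has); (26,7,has); (26,23,has); (26,25,has); (27,16,has); (27,23,has); (27,24,has); (28,18,has); (28,24,has); (28,25,has); (29,23,has); (29,24,has); (29,25,has)
final:
nodes: 0:pt, 2:pt, 3:pt, 7:pt, 8:pt, 11:pt, 14:F, 16:pt, 17:pt, 18:pt, 20:F, 21:F, 22:F, 23:pt, 24:pt, 25:pt, 26:F, 27:F, 28:F, 29:F
edges: (14,0,has); (14,2,has); (14,7,hask); (14,11,has); (20,8,has); (20,16,has); (20,17,has); (21,11,has); (21,17,has); (21,18,has); (22,16,has); (22,17,has); (22,18,has); (26,7,has); (26,23,has); (26,25,has); (27,16,has); (27,23,has); (27,24,has); (28,18,has); (28,24,has); (28,25,has); (29,23,has); (29,24,has); (29,25,has)


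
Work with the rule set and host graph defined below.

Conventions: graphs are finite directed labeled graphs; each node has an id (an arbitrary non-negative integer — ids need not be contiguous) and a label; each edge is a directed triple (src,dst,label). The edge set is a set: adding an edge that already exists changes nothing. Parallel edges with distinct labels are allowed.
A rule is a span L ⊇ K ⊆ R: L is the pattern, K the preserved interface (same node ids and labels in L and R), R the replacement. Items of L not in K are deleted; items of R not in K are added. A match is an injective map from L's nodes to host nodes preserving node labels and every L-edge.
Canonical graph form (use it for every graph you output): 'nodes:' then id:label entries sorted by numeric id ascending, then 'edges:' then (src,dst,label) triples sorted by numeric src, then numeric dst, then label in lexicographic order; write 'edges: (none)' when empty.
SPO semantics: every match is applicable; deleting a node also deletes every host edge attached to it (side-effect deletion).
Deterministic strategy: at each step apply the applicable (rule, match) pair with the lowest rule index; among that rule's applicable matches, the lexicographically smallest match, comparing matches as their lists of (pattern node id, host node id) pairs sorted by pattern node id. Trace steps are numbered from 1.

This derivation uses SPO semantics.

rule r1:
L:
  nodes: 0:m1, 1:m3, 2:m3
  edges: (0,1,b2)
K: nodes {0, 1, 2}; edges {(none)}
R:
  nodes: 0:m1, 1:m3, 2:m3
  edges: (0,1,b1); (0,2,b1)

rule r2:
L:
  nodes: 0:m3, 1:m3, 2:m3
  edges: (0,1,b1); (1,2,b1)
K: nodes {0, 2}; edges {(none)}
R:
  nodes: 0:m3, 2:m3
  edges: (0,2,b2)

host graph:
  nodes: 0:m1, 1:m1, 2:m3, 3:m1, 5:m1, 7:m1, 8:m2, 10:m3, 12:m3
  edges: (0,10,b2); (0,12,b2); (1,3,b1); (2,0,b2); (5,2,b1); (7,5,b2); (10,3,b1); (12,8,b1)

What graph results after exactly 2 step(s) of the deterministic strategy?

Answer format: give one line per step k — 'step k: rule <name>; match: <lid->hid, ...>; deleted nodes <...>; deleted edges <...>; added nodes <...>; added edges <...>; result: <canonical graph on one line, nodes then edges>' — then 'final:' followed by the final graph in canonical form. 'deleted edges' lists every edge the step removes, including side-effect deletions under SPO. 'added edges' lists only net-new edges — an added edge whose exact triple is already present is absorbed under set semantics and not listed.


step 1: rule r1; match: 0->0, 1->10, 2->2; deleted nodes (none); deleted edges (0,10,b2); added nodes (none); added edges (0,2,b1); (0,10,b1); result: nodes: 0:m1, 1:m1, 2:m3, 3:m1, 5:m1, 7:m1, 8:m2, 10:m3, 12:m3 edges: (0,2,b1); (0,10,b1); (0,12,b2); (1,3,b1); (2,0,b2); (5,2,b1); (7,5,b2); (10,3,b1); (12,8,b1)
step 2: rule r1; match: 0->0, 1->12, 2->2; deleted nodes (none); deleted edges (0,12,b2); added nodes (none); added edges (0,12,b1); result: nodes: 0:m1, 1:m1, 2:m3, 3:m1, 5:m1, 7:m1, 8:m2, 10:m3, 12:m3 edges: (0,2,b1); (0,10,b1); (0,12,b1); (1,3,b1); (2,0,b2); (5,2,b1); (7,5,b2); (10,3,b1); (12,8,b1)
final:
nodes: 0:m1, 1:m1, 2:m3, 3:m1, 5:m1, 7:m1, 8:m2, 10:m3, 12:m3
edges: (0,2,b1); (0,10,b1); (0,12,b1); (1,3,b1); (2,0,b2); (5,2,b1); (7,5,b2); (10,3,b1); (12,8,b1)
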